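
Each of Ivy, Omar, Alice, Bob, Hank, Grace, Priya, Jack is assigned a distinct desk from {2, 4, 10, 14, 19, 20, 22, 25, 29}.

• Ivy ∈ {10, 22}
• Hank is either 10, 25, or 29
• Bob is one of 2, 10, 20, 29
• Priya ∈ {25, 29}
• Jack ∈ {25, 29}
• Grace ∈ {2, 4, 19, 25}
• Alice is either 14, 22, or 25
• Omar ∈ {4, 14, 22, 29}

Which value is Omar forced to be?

Priya and Jack share exactly the 2 values {25, 29}; by pigeonhole those values go to them, so strike 25, 29 from Omar, Alice, Bob, Hank, Grace.
That leaves Hank = 10. Eliminate 10 elsewhere: Ivy, Bob.
That leaves Ivy = 22. Remove 22 from Omar, Alice.
Alice has just one choice, so Alice = 14. Remove 14 from Omar.
So Omar = 4.

4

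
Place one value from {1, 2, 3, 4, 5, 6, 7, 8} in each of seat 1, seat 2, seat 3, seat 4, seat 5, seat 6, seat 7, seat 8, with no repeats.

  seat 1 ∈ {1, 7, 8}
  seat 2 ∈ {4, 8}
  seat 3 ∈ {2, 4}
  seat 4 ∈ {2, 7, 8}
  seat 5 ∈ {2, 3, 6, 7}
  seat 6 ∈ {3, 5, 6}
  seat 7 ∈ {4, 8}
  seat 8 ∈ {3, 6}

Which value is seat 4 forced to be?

7

The 8 variables draw from only 8 values {1, 2, 3, 4, 5, 6, 7, 8}, so each is used; only seat 1 can be 1, hence seat 1 = 1.
The 7 still-open variables together cover exactly {2, 3, 4, 5, 6, 7, 8} — 7 values for 7 variables — and 5 appears only in seat 6's list, so seat 6 = 5.
seat 2 and seat 7 share exactly the 2 values {4, 8}; by pigeonhole those values go to them, so strike 4, 8 from seat 3, seat 4.
That leaves seat 3 = 2. Eliminate 2 elsewhere: seat 4, seat 5.
So seat 4 = 7.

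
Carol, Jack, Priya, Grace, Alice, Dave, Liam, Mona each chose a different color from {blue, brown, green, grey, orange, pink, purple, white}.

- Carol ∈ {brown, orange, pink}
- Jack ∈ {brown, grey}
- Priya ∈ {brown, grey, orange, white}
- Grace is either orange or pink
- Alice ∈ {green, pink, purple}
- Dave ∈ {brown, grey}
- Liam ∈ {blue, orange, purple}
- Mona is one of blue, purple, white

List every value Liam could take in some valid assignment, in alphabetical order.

blue, purple

The 8 variables together cover exactly {blue, brown, green, grey, orange, pink, purple, white} — 8 values for 8 variables — and green appears only in Alice's list, so Alice = green.
The 2 variables Jack and Dave are confined to {brown, grey}, which locks those values in; drop them from Carol, Priya.
The 2 variables Carol and Grace are confined to {orange, pink}, which locks those values in; drop them from Priya, Liam.
Priya's domain is down to {white}, so Priya = white. So Mona can't be white.
No further eliminations apply; Liam can still be any of blue, purple.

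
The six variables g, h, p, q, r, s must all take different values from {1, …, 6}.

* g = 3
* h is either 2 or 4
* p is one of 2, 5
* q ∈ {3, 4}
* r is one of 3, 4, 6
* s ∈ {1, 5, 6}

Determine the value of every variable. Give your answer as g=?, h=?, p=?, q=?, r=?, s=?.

g has just one choice, so g = 3. So q, r can't be 3.
q's domain is down to {4}, so q = 4. Eliminate 4 elsewhere: h, r.
r has just one choice, so r = 6. Eliminate 6 elsewhere: s.
h's domain is down to {2}, so h = 2. Eliminate 2 elsewhere: p.
That leaves p = 5. Remove 5 from s.
That leaves s = 1.

g=3, h=2, p=5, q=4, r=6, s=1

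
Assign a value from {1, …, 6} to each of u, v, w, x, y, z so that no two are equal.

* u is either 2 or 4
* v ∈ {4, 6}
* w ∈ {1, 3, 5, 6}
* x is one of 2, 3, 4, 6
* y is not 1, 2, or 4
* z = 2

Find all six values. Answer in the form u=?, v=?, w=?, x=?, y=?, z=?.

u=4, v=6, w=1, x=3, y=5, z=2

z must be 2 (only option left). Eliminate 2 elsewhere: u, x.
u's domain is down to {4}, so u = 4. So v, x can't be 4.
That leaves v = 6. Strike 6 from w, x, y.
x must be 3 (only option left). Strike 3 from w, y.
y must be 5 (only option left). Eliminate 5 elsewhere: w.
w has just one choice, so w = 1.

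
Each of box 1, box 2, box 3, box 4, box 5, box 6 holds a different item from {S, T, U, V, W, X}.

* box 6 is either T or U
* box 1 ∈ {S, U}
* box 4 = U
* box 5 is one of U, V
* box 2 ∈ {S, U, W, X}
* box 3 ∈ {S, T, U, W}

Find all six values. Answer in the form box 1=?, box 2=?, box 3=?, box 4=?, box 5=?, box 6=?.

box 4 has just one choice, so box 4 = U. Eliminate U elsewhere: box 1, box 2, box 3, box 5, box 6.
That leaves box 5 = V.
box 6's domain is down to {T}, so box 6 = T. Strike T from box 3.
box 1 must be S (only option left). So box 2, box 3 can't be S.
box 3 has just one choice, so box 3 = W. Remove W from box 2.
That leaves box 2 = X.

box 1=S, box 2=X, box 3=W, box 4=U, box 5=V, box 6=T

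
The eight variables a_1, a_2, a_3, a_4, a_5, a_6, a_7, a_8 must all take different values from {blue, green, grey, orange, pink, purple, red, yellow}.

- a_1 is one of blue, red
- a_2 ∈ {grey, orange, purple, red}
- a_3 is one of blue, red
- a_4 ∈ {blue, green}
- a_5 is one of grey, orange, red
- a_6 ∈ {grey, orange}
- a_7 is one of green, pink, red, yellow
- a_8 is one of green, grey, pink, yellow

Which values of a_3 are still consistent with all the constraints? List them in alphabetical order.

blue, red

Among the 8 variables, purple fits only a_2 (and all 8 values in {blue, green, grey, orange, pink, purple, red, yellow} must be used), so a_2 = purple.
a_1 and a_3 share exactly the 2 values {blue, red}; by pigeonhole those values go to them, so strike blue, red from a_4, a_5, a_7.
a_4 has just one choice, so a_4 = green. Remove green from a_7, a_8.
a_5 and a_6 share exactly the 2 values {grey, orange}; by pigeonhole those values go to them, so strike grey, orange from a_8.
No further eliminations apply; a_3 can still be any of blue, red.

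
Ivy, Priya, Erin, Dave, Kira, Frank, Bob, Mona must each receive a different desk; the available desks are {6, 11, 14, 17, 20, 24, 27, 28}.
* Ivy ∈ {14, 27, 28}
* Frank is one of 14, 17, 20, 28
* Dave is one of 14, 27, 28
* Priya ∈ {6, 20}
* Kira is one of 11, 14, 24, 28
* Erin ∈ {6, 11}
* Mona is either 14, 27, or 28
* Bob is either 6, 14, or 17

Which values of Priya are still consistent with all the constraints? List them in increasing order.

6, 20

The 8 variables together cover exactly {6, 11, 14, 17, 20, 24, 27, 28} — 8 values for 8 variables — and 24 appears only in Kira's list, so Kira = 24.
The 7 still-open variables together cover exactly {6, 11, 14, 17, 20, 27, 28} — 7 values for 7 variables — and 11 appears only in Erin's list, so Erin = 11.
The 3 variables Ivy, Dave, Mona are confined to {14, 27, 28}, which locks those values in; drop them from Frank, Bob.
No further eliminations apply; Priya can still be any of 6, 20.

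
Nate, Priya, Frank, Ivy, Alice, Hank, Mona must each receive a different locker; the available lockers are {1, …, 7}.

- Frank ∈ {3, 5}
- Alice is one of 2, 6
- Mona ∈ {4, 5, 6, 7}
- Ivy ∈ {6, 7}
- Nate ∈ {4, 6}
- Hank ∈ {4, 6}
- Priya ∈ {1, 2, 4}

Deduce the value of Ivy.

7

The 7 variables together cover exactly {1, 2, 3, 4, 5, 6, 7} — 7 values for 7 variables — and 1 appears only in Priya's list, so Priya = 1.
The 6 still-open variables together cover exactly {2, 3, 4, 5, 6, 7} — 6 values for 6 variables — and 2 appears only in Alice's list, so Alice = 2.
Among the 5 still-open variables, 3 fits only Frank (and all 5 values in {3, 4, 5, 6, 7} must be used), so Frank = 3.
The 4 still-open variables draw from only 4 values {4, 5, 6, 7}, so each is used; only Mona can be 5, hence Mona = 5.
Among the 3 still-open variables, 7 fits only Ivy (and all 3 values in {4, 6, 7} must be used), so Ivy = 7.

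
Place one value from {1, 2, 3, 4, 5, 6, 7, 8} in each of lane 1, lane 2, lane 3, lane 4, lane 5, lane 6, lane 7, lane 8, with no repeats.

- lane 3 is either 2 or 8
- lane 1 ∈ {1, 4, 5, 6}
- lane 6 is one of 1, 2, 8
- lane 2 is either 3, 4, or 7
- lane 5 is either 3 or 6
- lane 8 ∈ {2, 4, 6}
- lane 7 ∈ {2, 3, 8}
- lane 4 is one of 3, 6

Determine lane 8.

4

Among the 8 variables, 5 fits only lane 1 (and all 8 values in {1, 2, 3, 4, 5, 6, 7, 8} must be used), so lane 1 = 5.
The 7 still-open variables draw from only 7 values {1, 2, 3, 4, 6, 7, 8}, so each is used; only lane 6 can be 1, hence lane 6 = 1.
Among the 6 still-open variables, 7 fits only lane 2 (and all 6 values in {2, 3, 4, 6, 7, 8} must be used), so lane 2 = 7.
Among the 5 still-open variables, 4 fits only lane 8 (and all 5 values in {2, 3, 4, 6, 8} must be used), so lane 8 = 4.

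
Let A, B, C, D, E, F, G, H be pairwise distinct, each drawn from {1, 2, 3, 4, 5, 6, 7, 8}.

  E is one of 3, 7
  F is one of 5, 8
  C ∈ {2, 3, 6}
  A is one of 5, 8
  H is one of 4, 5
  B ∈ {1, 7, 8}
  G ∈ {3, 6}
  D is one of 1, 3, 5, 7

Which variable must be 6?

G

Among the 8 variables, 2 fits only C (and all 8 values in {1, 2, 3, 4, 5, 6, 7, 8} must be used), so C = 2.
The 7 still-open variables together cover exactly {1, 3, 4, 5, 6, 7, 8} — 7 values for 7 variables — and 4 appears only in H's list, so H = 4.
Among the 6 still-open variables, 6 fits only G (and all 6 values in {1, 3, 5, 6, 7, 8} must be used), so G = 6.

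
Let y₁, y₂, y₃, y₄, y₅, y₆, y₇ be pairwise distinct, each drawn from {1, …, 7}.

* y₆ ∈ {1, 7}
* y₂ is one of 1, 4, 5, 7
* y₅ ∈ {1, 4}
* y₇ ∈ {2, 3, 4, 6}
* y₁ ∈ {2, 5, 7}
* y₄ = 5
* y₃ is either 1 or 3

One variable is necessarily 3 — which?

y₃

y₄'s domain is down to {5}, so y₄ = 5. So y₁, y₂ can't be 5.
Among the 6 still-open variables, 6 fits only y₇ (and all 6 values in {1, 2, 3, 4, 6, 7} must be used), so y₇ = 6.
The 5 still-open variables draw from only 5 values {1, 2, 3, 4, 7}, so each is used; only y₁ can be 2, hence y₁ = 2.
Among the 4 still-open variables, 3 fits only y₃ (and all 4 values in {1, 3, 4, 7} must be used), so y₃ = 3.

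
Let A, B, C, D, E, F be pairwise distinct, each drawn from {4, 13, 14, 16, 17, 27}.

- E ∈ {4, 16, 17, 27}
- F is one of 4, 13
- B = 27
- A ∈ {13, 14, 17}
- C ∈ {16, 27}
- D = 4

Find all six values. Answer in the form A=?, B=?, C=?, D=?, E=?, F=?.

B's domain is down to {27}, so B = 27. So C, E can't be 27.
C must be 16 (only option left). Remove 16 from E.
D must be 4 (only option left). Eliminate 4 elsewhere: E, F.
That leaves E = 17. Strike 17 from A.
That leaves F = 13. Strike 13 from A.
That leaves A = 14.

A=14, B=27, C=16, D=4, E=17, F=13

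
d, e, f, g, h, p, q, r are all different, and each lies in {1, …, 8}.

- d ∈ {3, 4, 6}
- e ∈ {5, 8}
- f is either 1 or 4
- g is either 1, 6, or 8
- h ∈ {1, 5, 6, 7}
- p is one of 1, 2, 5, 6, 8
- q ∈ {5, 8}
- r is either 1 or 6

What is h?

Among the 8 variables, 2 fits only p (and all 8 values in {1, 2, 3, 4, 5, 6, 7, 8} must be used), so p = 2.
The 7 still-open variables draw from only 7 values {1, 3, 4, 5, 6, 7, 8}, so each is used; only d can be 3, hence d = 3.
The 6 still-open variables together cover exactly {1, 4, 5, 6, 7, 8} — 6 values for 6 variables — and 4 appears only in f's list, so f = 4.
The 5 still-open variables together cover exactly {1, 5, 6, 7, 8} — 5 values for 5 variables — and 7 appears only in h's list, so h = 7.

7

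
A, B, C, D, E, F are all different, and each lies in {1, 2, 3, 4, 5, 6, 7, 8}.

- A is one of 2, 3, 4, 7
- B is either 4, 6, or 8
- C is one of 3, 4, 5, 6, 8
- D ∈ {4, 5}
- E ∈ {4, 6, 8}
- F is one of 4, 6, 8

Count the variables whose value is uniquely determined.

B, E, F between them cover only {4, 6, 8} — a naked triple. Remove those values from A, C, D.
D has just one choice, so D = 5. So C can't be 5.
C must be 3 (only option left). Strike 3 from A.
Determined: C=3, D=5. The other variables each still have more than one consistent value. That makes 2.

2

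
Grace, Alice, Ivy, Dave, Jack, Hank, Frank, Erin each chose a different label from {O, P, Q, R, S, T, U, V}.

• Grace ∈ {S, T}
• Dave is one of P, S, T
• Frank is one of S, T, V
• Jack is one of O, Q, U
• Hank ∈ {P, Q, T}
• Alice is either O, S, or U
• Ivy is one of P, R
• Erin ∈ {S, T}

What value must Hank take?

The 8 variables draw from only 8 values {O, P, Q, R, S, T, U, V}, so each is used; only Ivy can be R, hence Ivy = R.
Among the 7 still-open variables, V fits only Frank (and all 7 values in {O, P, Q, S, T, U, V} must be used), so Frank = V.
Grace and Erin share exactly the 2 values {S, T}; by pigeonhole those values go to them, so strike S, T from Alice, Dave, Hank.
Dave's domain is down to {P}, so Dave = P. Remove P from Hank.
So Hank = Q.

Q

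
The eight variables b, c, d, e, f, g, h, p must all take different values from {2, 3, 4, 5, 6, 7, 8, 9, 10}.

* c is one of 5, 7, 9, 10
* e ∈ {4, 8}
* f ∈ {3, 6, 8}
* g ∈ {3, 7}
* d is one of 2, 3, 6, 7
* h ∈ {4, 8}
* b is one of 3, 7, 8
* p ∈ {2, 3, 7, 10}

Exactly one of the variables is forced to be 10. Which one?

e and h share exactly the 2 values {4, 8}; by pigeonhole those values go to them, so strike 4, 8 from b, f.
The 2 variables b and g are confined to {3, 7}, which locks those values in; drop them from c, d, f, p.
f's domain is down to {6}, so f = 6. Eliminate 6 elsewhere: d.
d has just one choice, so d = 2. Remove 2 from p.
So 10 goes to p.

p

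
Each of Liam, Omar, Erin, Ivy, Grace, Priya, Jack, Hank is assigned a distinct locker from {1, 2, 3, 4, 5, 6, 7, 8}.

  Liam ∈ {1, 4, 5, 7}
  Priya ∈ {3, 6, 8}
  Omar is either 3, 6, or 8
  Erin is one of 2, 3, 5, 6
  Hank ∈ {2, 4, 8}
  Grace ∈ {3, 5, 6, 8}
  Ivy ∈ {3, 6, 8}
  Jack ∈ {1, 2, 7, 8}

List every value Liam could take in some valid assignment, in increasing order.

1, 7

The 3 variables Omar, Ivy, Priya are confined to {3, 6, 8}, which locks those values in; drop them from Erin, Grace, Jack, Hank.
That leaves Grace = 5. Eliminate 5 elsewhere: Liam, Erin.
Erin must be 2 (only option left). Eliminate 2 elsewhere: Jack, Hank.
Hank must be 4 (only option left). So Liam can't be 4.
No further eliminations apply; Liam can still be any of 1, 7.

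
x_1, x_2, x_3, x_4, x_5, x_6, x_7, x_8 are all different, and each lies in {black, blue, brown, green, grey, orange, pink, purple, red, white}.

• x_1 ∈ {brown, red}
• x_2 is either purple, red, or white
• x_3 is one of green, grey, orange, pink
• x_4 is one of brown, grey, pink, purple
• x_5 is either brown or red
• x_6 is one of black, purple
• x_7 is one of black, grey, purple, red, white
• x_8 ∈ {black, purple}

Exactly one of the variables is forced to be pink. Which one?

x_4

x_1 and x_5 share exactly the 2 values {brown, red}; by pigeonhole those values go to them, so strike brown, red from x_2, x_4, x_7.
x_6 and x_8 share exactly the 2 values {black, purple}; by pigeonhole those values go to them, so strike black, purple from x_2, x_4, x_7.
x_2 must be white (only option left). So x_7 can't be white.
x_7 must be grey (only option left). Remove grey from x_3, x_4.
So pink goes to x_4.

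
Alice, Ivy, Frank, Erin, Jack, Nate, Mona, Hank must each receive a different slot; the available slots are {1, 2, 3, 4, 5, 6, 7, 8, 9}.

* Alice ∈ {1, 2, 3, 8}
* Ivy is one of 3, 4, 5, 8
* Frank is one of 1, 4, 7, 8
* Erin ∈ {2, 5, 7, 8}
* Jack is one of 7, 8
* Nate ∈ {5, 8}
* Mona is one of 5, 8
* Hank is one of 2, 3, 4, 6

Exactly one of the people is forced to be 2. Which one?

Erin

Among the 8 variables, 6 fits only Hank (and all 8 values in {1, 2, 3, 4, 5, 6, 7, 8} must be used), so Hank = 6.
Nate and Mona between them cover only {5, 8} — a naked pair. Remove those values from Alice, Ivy, Frank, Erin, Jack.
Jack must be 7 (only option left). Remove 7 from Frank, Erin.
So 2 goes to Erin.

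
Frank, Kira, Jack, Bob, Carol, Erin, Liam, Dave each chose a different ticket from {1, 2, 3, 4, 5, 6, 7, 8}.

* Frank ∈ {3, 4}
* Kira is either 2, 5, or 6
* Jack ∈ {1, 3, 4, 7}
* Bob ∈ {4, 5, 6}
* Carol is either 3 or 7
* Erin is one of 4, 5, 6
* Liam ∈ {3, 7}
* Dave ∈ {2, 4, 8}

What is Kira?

2

The 8 variables draw from only 8 values {1, 2, 3, 4, 5, 6, 7, 8}, so each is used; only Jack can be 1, hence Jack = 1.
The 7 still-open variables together cover exactly {2, 3, 4, 5, 6, 7, 8} — 7 values for 7 variables — and 8 appears only in Dave's list, so Dave = 8.
Among the 6 still-open variables, 2 fits only Kira (and all 6 values in {2, 3, 4, 5, 6, 7} must be used), so Kira = 2.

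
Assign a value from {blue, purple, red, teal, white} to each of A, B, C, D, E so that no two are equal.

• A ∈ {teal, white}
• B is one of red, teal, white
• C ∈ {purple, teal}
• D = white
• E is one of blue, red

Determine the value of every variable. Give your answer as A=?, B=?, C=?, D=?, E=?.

D's domain is down to {white}, so D = white. Strike white from A, B.
A must be teal (only option left). Eliminate teal elsewhere: B, C.
That leaves B = red. Strike red from E.
C has just one choice, so C = purple.
E must be blue (only option left).

A=teal, B=red, C=purple, D=white, E=blue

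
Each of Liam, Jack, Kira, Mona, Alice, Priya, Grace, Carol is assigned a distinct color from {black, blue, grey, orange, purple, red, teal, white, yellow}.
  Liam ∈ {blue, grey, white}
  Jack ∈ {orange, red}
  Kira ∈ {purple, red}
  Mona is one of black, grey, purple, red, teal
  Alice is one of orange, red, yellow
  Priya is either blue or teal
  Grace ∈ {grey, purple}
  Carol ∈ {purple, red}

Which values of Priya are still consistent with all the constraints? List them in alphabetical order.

Kira and Carol between them cover only {purple, red} — a naked pair. Remove those values from Jack, Mona, Alice, Grace.
That leaves Jack = orange. Strike orange from Alice.
Alice's domain is down to {yellow}, so Alice = yellow.
Grace's domain is down to {grey}, so Grace = grey. Eliminate grey elsewhere: Liam, Mona.
No further eliminations apply; Priya can still be any of blue, teal.

blue, teal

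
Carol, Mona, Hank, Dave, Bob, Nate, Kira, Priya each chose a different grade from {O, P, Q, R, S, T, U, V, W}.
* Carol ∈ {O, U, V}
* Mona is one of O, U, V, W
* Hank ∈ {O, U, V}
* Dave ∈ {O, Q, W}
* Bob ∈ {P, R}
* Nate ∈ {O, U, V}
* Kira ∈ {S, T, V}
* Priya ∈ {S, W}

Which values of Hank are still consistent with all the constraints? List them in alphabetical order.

O, U, V

Carol, Hank, Nate between them cover only {O, U, V} — a naked triple. Remove those values from Mona, Dave, Kira.
Mona's domain is down to {W}, so Mona = W. Strike W from Dave, Priya.
Dave has just one choice, so Dave = Q.
That leaves Priya = S. So Kira can't be S.
That leaves Kira = T.
No further eliminations apply; Hank can still be any of O, U, V.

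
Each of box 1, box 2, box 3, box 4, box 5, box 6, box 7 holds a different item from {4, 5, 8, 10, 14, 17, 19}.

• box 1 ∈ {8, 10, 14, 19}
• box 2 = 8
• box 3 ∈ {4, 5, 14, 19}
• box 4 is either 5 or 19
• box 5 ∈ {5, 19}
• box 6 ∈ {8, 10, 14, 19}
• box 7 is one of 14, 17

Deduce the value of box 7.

17

box 2 must be 8 (only option left). Eliminate 8 elsewhere: box 1, box 6.
Among the 6 still-open variables, 4 fits only box 3 (and all 6 values in {4, 5, 10, 14, 17, 19} must be used), so box 3 = 4.
The 5 still-open variables draw from only 5 values {5, 10, 14, 17, 19}, so each is used; only box 7 can be 17, hence box 7 = 17.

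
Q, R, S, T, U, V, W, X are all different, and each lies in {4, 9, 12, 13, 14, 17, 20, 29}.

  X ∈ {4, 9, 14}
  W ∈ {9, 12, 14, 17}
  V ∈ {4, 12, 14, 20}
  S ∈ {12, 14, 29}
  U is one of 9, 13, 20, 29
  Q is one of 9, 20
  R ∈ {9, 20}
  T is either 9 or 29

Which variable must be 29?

The 8 variables together cover exactly {4, 9, 12, 13, 14, 17, 20, 29} — 8 values for 8 variables — and 13 appears only in U's list, so U = 13.
The 7 still-open variables together cover exactly {4, 9, 12, 14, 17, 20, 29} — 7 values for 7 variables — and 17 appears only in W's list, so W = 17.
The 2 variables Q and R are confined to {9, 20}, which locks those values in; drop them from T, V, X.
So 29 goes to T.

T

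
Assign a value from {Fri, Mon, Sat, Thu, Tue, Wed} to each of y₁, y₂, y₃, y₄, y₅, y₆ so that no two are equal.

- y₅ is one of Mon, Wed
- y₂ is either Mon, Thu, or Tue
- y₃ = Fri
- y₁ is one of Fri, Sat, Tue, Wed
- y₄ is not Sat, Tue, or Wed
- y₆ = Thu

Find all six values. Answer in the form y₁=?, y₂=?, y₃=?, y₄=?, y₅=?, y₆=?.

y₃ has just one choice, so y₃ = Fri. Strike Fri from y₁, y₄.
That leaves y₆ = Thu. Eliminate Thu elsewhere: y₂, y₄.
y₄'s domain is down to {Mon}, so y₄ = Mon. Eliminate Mon elsewhere: y₂, y₅.
y₅ has just one choice, so y₅ = Wed. So y₁ can't be Wed.
That leaves y₂ = Tue. So y₁ can't be Tue.
y₁ has just one choice, so y₁ = Sat.

y₁=Sat, y₂=Tue, y₃=Fri, y₄=Mon, y₅=Wed, y₆=Thu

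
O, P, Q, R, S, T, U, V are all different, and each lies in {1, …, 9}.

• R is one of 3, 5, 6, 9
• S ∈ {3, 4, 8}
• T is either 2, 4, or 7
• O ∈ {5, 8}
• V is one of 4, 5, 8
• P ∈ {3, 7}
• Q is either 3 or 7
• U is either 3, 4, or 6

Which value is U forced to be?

6

The 8 variables together cover exactly {2, 3, 4, 5, 6, 7, 8, 9} — 8 values for 8 variables — and 2 appears only in T's list, so T = 2.
Among the 7 still-open variables, 9 fits only R (and all 7 values in {3, 4, 5, 6, 7, 8, 9} must be used), so R = 9.
The 6 still-open variables together cover exactly {3, 4, 5, 6, 7, 8} — 6 values for 6 variables — and 6 appears only in U's list, so U = 6.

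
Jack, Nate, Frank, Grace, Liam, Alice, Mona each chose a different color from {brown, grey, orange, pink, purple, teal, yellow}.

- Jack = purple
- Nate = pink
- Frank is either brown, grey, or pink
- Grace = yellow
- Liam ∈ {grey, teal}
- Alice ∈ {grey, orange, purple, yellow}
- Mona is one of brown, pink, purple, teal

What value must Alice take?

Jack's domain is down to {purple}, so Jack = purple. So Alice, Mona can't be purple.
Nate's domain is down to {pink}, so Nate = pink. Strike pink from Frank, Mona.
Grace must be yellow (only option left). Remove yellow from Alice.
The 4 still-open variables draw from only 4 values {brown, grey, orange, teal}, so each is used; only Alice can be orange, hence Alice = orange.

orange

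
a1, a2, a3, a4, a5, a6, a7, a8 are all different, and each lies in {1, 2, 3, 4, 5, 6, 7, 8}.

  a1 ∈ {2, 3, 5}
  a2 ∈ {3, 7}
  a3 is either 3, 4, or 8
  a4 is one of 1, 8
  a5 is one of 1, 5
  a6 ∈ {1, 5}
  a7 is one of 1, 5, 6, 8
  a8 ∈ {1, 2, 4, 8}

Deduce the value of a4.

8

Among the 8 variables, 6 fits only a7 (and all 8 values in {1, 2, 3, 4, 5, 6, 7, 8} must be used), so a7 = 6.
Among the 7 still-open variables, 7 fits only a2 (and all 7 values in {1, 2, 3, 4, 5, 7, 8} must be used), so a2 = 7.
The 2 variables a5 and a6 are confined to {1, 5}, which locks those values in; drop them from a1, a4, a8.
So a4 = 8.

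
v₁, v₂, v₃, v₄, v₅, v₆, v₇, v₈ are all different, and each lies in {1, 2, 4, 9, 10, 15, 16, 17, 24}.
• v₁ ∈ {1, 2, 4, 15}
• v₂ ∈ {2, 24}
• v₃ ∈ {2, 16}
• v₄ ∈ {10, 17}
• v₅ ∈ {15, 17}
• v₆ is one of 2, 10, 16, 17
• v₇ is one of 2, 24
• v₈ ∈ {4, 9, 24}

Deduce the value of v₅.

15

v₂ and v₇ between them cover only {2, 24} — a naked pair. Remove those values from v₁, v₃, v₆, v₈.
v₃'s domain is down to {16}, so v₃ = 16. Strike 16 from v₆.
v₄ and v₆ between them cover only {10, 17} — a naked pair. Remove those values from v₅.
So v₅ = 15.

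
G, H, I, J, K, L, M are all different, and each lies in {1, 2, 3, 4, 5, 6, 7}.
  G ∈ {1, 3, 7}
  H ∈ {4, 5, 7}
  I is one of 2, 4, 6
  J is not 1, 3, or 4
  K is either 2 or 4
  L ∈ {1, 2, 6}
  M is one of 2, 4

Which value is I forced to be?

The 7 variables draw from only 7 values {1, 2, 3, 4, 5, 6, 7}, so each is used; only G can be 3, hence G = 3.
Among the 6 still-open variables, 1 fits only L (and all 6 values in {1, 2, 4, 5, 6, 7} must be used), so L = 1.
K and M share exactly the 2 values {2, 4}; by pigeonhole those values go to them, so strike 2, 4 from H, I, J.
So I = 6.

6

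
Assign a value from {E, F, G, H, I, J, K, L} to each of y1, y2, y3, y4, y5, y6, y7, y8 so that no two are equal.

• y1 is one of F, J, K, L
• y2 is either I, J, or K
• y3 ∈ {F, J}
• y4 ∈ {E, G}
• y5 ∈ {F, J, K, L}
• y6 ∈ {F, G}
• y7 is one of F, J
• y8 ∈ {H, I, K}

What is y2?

I

The 8 variables draw from only 8 values {E, F, G, H, I, J, K, L}, so each is used; only y4 can be E, hence y4 = E.
The 7 still-open variables draw from only 7 values {F, G, H, I, J, K, L}, so each is used; only y6 can be G, hence y6 = G.
Among the 6 still-open variables, H fits only y8 (and all 6 values in {F, H, I, J, K, L} must be used), so y8 = H.
The 5 still-open variables together cover exactly {F, I, J, K, L} — 5 values for 5 variables — and I appears only in y2's list, so y2 = I.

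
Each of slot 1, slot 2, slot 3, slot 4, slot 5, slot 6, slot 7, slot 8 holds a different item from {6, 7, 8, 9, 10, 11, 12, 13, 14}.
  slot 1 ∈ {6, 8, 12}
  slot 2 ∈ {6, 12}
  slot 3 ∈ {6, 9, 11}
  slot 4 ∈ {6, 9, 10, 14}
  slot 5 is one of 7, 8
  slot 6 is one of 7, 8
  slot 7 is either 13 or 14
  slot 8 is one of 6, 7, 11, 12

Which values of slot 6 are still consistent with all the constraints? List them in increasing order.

7, 8

slot 5 and slot 6 between them cover only {7, 8} — a naked pair. Remove those values from slot 1, slot 8.
slot 1 and slot 2 share exactly the 2 values {6, 12}; by pigeonhole those values go to them, so strike 6, 12 from slot 3, slot 4, slot 8.
slot 8 must be 11 (only option left). Remove 11 from slot 3.
slot 3's domain is down to {9}, so slot 3 = 9. Eliminate 9 elsewhere: slot 4.
No further eliminations apply; slot 6 can still be any of 7, 8.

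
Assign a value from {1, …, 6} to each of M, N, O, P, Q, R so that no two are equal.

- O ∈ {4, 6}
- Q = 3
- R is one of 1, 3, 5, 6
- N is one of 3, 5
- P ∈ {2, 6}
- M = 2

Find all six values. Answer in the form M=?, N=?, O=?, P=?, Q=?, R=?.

M=2, N=5, O=4, P=6, Q=3, R=1

M's domain is down to {2}, so M = 2. Remove 2 from P.
P must be 6 (only option left). Eliminate 6 elsewhere: O, R.
Q's domain is down to {3}, so Q = 3. Strike 3 from N, R.
N has just one choice, so N = 5. Eliminate 5 elsewhere: R.
O must be 4 (only option left).
R must be 1 (only option left).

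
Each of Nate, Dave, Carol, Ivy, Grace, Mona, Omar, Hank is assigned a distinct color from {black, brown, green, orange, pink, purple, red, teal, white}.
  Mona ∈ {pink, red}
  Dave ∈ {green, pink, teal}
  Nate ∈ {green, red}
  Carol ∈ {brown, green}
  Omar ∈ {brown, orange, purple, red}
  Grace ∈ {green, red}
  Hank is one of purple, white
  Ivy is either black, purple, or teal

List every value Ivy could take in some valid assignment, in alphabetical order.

Nate and Grace between them cover only {green, red} — a naked pair. Remove those values from Dave, Carol, Mona, Omar.
That leaves Carol = brown. Strike brown from Omar.
That leaves Mona = pink. Remove pink from Dave.
Dave has just one choice, so Dave = teal. Remove teal from Ivy.
No further eliminations apply; Ivy can still be any of black, purple.

black, purple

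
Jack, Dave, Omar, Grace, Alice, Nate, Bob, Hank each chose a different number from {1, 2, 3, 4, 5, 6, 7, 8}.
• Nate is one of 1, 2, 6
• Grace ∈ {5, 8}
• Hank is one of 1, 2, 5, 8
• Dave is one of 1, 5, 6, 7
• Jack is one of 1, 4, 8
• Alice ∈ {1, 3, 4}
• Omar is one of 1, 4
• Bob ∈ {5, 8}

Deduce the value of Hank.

Among the 8 variables, 3 fits only Alice (and all 8 values in {1, 2, 3, 4, 5, 6, 7, 8} must be used), so Alice = 3.
The 7 still-open variables draw from only 7 values {1, 2, 4, 5, 6, 7, 8}, so each is used; only Dave can be 7, hence Dave = 7.
The 6 still-open variables draw from only 6 values {1, 2, 4, 5, 6, 8}, so each is used; only Nate can be 6, hence Nate = 6.
The 5 still-open variables draw from only 5 values {1, 2, 4, 5, 8}, so each is used; only Hank can be 2, hence Hank = 2.

2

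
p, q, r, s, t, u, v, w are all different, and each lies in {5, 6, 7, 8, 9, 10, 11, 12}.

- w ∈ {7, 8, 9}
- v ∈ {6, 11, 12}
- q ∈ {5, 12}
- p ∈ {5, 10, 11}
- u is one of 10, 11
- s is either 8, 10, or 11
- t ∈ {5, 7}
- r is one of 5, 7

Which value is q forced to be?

The 8 variables draw from only 8 values {5, 6, 7, 8, 9, 10, 11, 12}, so each is used; only v can be 6, hence v = 6.
The 7 still-open variables draw from only 7 values {5, 7, 8, 9, 10, 11, 12}, so each is used; only w can be 9, hence w = 9.
The 6 still-open variables together cover exactly {5, 7, 8, 10, 11, 12} — 6 values for 6 variables — and 8 appears only in s's list, so s = 8.
Among the 5 still-open variables, 12 fits only q (and all 5 values in {5, 7, 10, 11, 12} must be used), so q = 12.

12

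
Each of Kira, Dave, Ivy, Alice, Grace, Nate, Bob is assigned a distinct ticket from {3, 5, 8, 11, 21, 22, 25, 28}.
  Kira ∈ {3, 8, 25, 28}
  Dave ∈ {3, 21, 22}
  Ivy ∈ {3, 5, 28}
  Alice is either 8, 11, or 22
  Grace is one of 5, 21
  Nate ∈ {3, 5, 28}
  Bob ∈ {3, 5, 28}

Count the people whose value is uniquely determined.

Ivy, Nate, Bob between them cover only {3, 5, 28} — a naked triple. Remove those values from Kira, Dave, Grace.
Grace has just one choice, so Grace = 21. Eliminate 21 elsewhere: Dave.
Dave must be 22 (only option left). So Alice can't be 22.
Determined: Dave=22, Grace=21. The other people each still have more than one consistent value. That makes 2.

2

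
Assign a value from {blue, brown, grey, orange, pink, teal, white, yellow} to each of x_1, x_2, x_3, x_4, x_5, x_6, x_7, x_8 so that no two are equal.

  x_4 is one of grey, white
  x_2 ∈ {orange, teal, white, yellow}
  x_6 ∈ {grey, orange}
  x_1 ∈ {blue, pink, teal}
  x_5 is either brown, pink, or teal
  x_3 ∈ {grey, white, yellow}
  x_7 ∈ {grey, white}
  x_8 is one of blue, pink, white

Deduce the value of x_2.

teal

Among the 8 variables, brown fits only x_5 (and all 8 values in {blue, brown, grey, orange, pink, teal, white, yellow} must be used), so x_5 = brown.
x_4 and x_7 share exactly the 2 values {grey, white}; by pigeonhole those values go to them, so strike grey, white from x_2, x_3, x_6, x_8.
That leaves x_3 = yellow. So x_2 can't be yellow.
That leaves x_6 = orange. Remove orange from x_2.
So x_2 = teal.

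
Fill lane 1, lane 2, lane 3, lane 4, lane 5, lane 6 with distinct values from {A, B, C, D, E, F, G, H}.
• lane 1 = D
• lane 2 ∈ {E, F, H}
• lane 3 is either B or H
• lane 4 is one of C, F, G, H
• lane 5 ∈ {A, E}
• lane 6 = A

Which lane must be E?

lane 5

lane 1 must be D (only option left).
lane 6 has just one choice, so lane 6 = A. So lane 5 can't be A.
So E goes to lane 5.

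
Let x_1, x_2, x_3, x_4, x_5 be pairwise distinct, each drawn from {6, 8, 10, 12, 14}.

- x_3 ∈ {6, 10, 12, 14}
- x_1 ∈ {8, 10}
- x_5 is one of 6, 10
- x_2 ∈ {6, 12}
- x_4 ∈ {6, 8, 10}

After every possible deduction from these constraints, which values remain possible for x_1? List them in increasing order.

The 5 variables draw from only 5 values {6, 8, 10, 12, 14}, so each is used; only x_3 can be 14, hence x_3 = 14.
The 4 still-open variables together cover exactly {6, 8, 10, 12} — 4 values for 4 variables — and 12 appears only in x_2's list, so x_2 = 12.
No further eliminations apply; x_1 can still be any of 8, 10.

8, 10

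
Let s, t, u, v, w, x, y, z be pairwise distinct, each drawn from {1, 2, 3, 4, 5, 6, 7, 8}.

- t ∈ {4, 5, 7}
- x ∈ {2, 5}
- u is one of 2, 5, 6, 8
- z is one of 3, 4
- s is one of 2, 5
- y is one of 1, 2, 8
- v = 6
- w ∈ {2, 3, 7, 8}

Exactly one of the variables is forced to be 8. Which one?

u

v's domain is down to {6}, so v = 6. Strike 6 from u.
The 7 still-open variables together cover exactly {1, 2, 3, 4, 5, 7, 8} — 7 values for 7 variables — and 1 appears only in y's list, so y = 1.
s and x between them cover only {2, 5} — a naked pair. Remove those values from t, u, w.
So 8 goes to u.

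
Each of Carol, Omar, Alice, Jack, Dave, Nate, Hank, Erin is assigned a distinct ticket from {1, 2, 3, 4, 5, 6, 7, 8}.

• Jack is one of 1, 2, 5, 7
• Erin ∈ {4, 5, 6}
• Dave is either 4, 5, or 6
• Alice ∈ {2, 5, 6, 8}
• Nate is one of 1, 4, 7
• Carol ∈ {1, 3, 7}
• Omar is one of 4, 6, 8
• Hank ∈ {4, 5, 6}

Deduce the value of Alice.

The 8 variables draw from only 8 values {1, 2, 3, 4, 5, 6, 7, 8}, so each is used; only Carol can be 3, hence Carol = 3.
Dave, Hank, Erin between them cover only {4, 5, 6} — a naked triple. Remove those values from Omar, Alice, Jack, Nate.
That leaves Omar = 8. So Alice can't be 8.
So Alice = 2.

2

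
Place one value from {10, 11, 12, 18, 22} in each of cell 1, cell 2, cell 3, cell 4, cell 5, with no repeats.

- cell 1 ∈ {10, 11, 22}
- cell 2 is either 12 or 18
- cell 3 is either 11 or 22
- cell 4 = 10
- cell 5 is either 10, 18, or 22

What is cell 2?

12

cell 4 has just one choice, so cell 4 = 10. Strike 10 from cell 1, cell 5.
The 4 still-open variables together cover exactly {11, 12, 18, 22} — 4 values for 4 variables — and 12 appears only in cell 2's list, so cell 2 = 12.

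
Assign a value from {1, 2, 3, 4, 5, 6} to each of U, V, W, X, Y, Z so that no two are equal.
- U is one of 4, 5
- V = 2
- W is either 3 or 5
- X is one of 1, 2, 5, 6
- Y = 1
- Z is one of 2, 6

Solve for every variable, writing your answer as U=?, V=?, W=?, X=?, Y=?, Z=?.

U=4, V=2, W=3, X=5, Y=1, Z=6

V's domain is down to {2}, so V = 2. So X, Z can't be 2.
Y's domain is down to {1}, so Y = 1. Eliminate 1 elsewhere: X.
That leaves Z = 6. Strike 6 from X.
X's domain is down to {5}, so X = 5. Remove 5 from U, W.
U has just one choice, so U = 4.
W's domain is down to {3}, so W = 3.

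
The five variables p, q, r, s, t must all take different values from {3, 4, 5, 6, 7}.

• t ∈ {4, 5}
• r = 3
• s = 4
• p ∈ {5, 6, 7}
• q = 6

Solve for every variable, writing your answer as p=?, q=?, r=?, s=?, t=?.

q's domain is down to {6}, so q = 6. So p can't be 6.
r must be 3 (only option left).
s must be 4 (only option left). Remove 4 from t.
t's domain is down to {5}, so t = 5. Remove 5 from p.
That leaves p = 7.

p=7, q=6, r=3, s=4, t=5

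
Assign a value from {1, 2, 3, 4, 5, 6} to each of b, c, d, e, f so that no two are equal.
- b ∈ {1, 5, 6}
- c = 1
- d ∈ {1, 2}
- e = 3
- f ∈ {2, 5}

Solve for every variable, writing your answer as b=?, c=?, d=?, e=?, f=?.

b=6, c=1, d=2, e=3, f=5

c's domain is down to {1}, so c = 1. Remove 1 from b, d.
That leaves d = 2. So f can't be 2.
That leaves e = 3.
f's domain is down to {5}, so f = 5. So b can't be 5.
b must be 6 (only option left).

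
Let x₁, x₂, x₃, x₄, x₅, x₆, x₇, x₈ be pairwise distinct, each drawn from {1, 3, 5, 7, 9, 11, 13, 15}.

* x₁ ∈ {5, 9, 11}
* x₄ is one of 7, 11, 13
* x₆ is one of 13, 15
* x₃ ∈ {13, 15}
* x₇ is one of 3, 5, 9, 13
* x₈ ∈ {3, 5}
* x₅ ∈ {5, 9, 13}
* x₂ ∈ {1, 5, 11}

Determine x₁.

11

The 8 variables draw from only 8 values {1, 3, 5, 7, 9, 11, 13, 15}, so each is used; only x₂ can be 1, hence x₂ = 1.
Among the 7 still-open variables, 7 fits only x₄ (and all 7 values in {3, 5, 7, 9, 11, 13, 15} must be used), so x₄ = 7.
The 6 still-open variables together cover exactly {3, 5, 9, 11, 13, 15} — 6 values for 6 variables — and 11 appears only in x₁'s list, so x₁ = 11.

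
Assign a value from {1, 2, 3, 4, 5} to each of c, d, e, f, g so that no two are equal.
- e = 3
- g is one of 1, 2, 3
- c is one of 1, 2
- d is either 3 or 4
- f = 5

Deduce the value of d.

e's domain is down to {3}, so e = 3. Strike 3 from d, g.
So d = 4.

4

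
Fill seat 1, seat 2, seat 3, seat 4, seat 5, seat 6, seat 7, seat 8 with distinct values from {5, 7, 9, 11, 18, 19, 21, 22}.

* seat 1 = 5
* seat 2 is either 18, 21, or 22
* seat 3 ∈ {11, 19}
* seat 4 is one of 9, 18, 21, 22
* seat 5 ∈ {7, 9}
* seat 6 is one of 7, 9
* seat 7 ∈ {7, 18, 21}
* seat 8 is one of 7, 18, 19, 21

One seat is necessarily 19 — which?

seat 1 has just one choice, so seat 1 = 5.
Among the 7 still-open variables, 11 fits only seat 3 (and all 7 values in {7, 9, 11, 18, 19, 21, 22} must be used), so seat 3 = 11.
Among the 6 still-open variables, 19 fits only seat 8 (and all 6 values in {7, 9, 18, 19, 21, 22} must be used), so seat 8 = 19.

seat 8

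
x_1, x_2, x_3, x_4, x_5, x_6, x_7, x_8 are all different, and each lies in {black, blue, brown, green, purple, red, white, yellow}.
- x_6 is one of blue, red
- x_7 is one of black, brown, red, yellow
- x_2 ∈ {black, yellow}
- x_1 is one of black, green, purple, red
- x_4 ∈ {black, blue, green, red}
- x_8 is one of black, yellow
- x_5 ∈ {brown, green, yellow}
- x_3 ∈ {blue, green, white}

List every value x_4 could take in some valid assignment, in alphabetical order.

The 8 variables together cover exactly {black, blue, brown, green, purple, red, white, yellow} — 8 values for 8 variables — and purple appears only in x_1's list, so x_1 = purple.
Among the 7 still-open variables, white fits only x_3 (and all 7 values in {black, blue, brown, green, red, white, yellow} must be used), so x_3 = white.
The 2 variables x_2 and x_8 are confined to {black, yellow}, which locks those values in; drop them from x_4, x_5, x_7.
No further eliminations apply; x_4 can still be any of blue, green, red.

blue, green, red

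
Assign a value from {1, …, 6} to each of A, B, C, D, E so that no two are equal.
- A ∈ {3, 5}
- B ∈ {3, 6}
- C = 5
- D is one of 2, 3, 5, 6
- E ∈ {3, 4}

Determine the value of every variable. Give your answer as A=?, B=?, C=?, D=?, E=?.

A=3, B=6, C=5, D=2, E=4

C has just one choice, so C = 5. So A, D can't be 5.
That leaves A = 3. Strike 3 from B, D, E.
B's domain is down to {6}, so B = 6. Eliminate 6 elsewhere: D.
D has just one choice, so D = 2.
E's domain is down to {4}, so E = 4.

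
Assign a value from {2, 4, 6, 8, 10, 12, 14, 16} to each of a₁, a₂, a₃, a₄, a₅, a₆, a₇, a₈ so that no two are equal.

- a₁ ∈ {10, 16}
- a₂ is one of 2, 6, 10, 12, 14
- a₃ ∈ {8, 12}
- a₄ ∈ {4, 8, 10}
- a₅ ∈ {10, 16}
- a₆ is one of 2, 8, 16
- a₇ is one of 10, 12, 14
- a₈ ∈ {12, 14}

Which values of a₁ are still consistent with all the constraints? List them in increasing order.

10, 16

Among the 8 variables, 4 fits only a₄ (and all 8 values in {2, 4, 6, 8, 10, 12, 14, 16} must be used), so a₄ = 4.
Among the 7 still-open variables, 6 fits only a₂ (and all 7 values in {2, 6, 8, 10, 12, 14, 16} must be used), so a₂ = 6.
Among the 6 still-open variables, 2 fits only a₆ (and all 6 values in {2, 8, 10, 12, 14, 16} must be used), so a₆ = 2.
The 5 still-open variables draw from only 5 values {8, 10, 12, 14, 16}, so each is used; only a₃ can be 8, hence a₃ = 8.
a₁ and a₅ between them cover only {10, 16} — a naked pair. Remove those values from a₇.
No further eliminations apply; a₁ can still be any of 10, 16.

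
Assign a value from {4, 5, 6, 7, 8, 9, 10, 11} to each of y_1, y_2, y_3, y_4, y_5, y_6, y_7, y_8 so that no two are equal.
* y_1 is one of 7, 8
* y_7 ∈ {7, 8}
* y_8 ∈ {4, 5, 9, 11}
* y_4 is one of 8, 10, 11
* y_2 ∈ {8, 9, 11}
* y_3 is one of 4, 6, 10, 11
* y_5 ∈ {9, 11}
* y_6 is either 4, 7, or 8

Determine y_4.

The 8 variables draw from only 8 values {4, 5, 6, 7, 8, 9, 10, 11}, so each is used; only y_8 can be 5, hence y_8 = 5.
The 7 still-open variables draw from only 7 values {4, 6, 7, 8, 9, 10, 11}, so each is used; only y_3 can be 6, hence y_3 = 6.
Among the 6 still-open variables, 4 fits only y_6 (and all 6 values in {4, 7, 8, 9, 10, 11} must be used), so y_6 = 4.
The 5 still-open variables draw from only 5 values {7, 8, 9, 10, 11}, so each is used; only y_4 can be 10, hence y_4 = 10.

10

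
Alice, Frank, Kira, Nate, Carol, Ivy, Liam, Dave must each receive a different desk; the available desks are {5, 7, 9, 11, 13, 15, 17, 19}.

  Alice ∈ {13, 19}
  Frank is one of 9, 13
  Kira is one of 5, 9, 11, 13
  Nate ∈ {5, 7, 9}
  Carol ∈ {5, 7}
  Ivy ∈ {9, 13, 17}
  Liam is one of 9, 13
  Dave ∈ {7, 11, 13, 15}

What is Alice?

19

Among the 8 variables, 15 fits only Dave (and all 8 values in {5, 7, 9, 11, 13, 15, 17, 19} must be used), so Dave = 15.
The 7 still-open variables together cover exactly {5, 7, 9, 11, 13, 17, 19} — 7 values for 7 variables — and 11 appears only in Kira's list, so Kira = 11.
Among the 6 still-open variables, 17 fits only Ivy (and all 6 values in {5, 7, 9, 13, 17, 19} must be used), so Ivy = 17.
Among the 5 still-open variables, 19 fits only Alice (and all 5 values in {5, 7, 9, 13, 19} must be used), so Alice = 19.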